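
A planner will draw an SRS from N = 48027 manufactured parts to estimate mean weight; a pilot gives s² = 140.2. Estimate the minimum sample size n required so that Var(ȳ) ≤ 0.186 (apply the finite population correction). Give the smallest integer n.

Without fpc, n₀ = s²/D = 140.2/0.186 = 753.7634.
With fpc, (1 − n/N)·s²/n ≤ D requires n ≥ n₀/(1 + n₀/N) = 753.7634/(1 + 753.7634/48027) = 742.1162.
Rounding up, n = 743.

743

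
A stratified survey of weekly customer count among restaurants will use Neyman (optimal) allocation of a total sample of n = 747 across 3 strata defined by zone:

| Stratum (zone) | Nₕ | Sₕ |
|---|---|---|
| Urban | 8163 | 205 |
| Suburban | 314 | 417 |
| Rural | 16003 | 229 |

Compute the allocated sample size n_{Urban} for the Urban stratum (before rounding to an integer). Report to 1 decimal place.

228.6

Neyman allocation: nₕ = n·NₕSₕ / Σⱼ NⱼSⱼ.
Σ NⱼSⱼ = 8163·205 + 314·417 + 16003·229 = 5.46904 × 10^6.
n_{Urban} = 747·8163·205 / (5.46904 × 10^6) = 228.6.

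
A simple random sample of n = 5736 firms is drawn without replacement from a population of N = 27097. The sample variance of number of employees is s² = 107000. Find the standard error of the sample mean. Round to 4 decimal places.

Under SRS without replacement, Var(ȳ) = (1 − f)·s²/n with f = n/N = 5736/27097 = 0.21168395.
Var(ȳ) = (1 − 0.21168395)·107000/5736 = 0.78831605·18.654114 = 14.705338.
SE(ȳ) = √(14.705338) = 3.8348.

3.8348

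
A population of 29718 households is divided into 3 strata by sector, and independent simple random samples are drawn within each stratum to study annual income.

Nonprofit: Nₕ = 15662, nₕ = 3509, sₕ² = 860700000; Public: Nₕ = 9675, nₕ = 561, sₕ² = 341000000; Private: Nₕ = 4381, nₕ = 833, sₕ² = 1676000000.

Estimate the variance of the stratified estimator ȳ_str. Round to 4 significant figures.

149000

Var(ȳ_str) = Σₕ Wₕ²(1 − fₕ)sₕ²/nₕ with Wₕ = Nₕ/N, N = 29718.
Nonprofit: Wₕ = 0.52702066; term = 0.52702066²·(1 − 0.22404546)·860700000/3509 = 52863.997.
Public: Wₕ = 0.32556027; term = 0.32556027²·(1 − 0.05798450)·341000000/561 = 60689.332.
Private: Wₕ = 0.14741907; term = 0.14741907²·(1 − 0.19013924)·1676000000/833 = 35411.695.
Sum = 148965.02.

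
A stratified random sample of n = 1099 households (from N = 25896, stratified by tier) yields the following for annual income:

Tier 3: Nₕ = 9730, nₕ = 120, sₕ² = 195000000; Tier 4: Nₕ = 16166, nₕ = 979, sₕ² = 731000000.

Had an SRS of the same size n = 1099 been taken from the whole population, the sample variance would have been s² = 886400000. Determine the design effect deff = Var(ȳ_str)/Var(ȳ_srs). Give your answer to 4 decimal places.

0.6473

Var(ȳ_str) = Σ Wₕ²(1−fₕ)sₕ²/nₕ with Wₕ = Nₕ/25896:
  Tier 3: (9730/25896)²·(1−120/9730)·195000000/120 = 226581.38
  Tier 4: (16166/25896)²·(1−979/16166)·731000000/979 = 273365.61
  → Var(ȳ_str) = 499946.99.
Var(ȳ_srs) = (1 − 1099/25896)·886400000/1099 = 772322.19.
deff = 499946.99 / 772322.19 = 0.6473.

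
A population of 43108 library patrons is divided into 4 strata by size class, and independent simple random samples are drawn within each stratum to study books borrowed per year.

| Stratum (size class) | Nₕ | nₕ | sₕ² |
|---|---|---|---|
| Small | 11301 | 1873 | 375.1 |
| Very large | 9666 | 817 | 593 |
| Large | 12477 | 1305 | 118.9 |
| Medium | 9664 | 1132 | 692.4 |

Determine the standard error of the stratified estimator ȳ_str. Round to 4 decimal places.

0.2808

Var(ȳ_str) = Σₕ Wₕ²(1 − fₕ)sₕ²/nₕ with Wₕ = Nₕ/N, N = 43108.
Small: Wₕ = 0.26215552; term = 0.26215552²·(1 − 0.16573755)·375.1/1873 = 0.011482329.
Very large: Wₕ = 0.22422752; term = 0.22422752²·(1 − 0.08452307)·593/817 = 0.033408569.
Large: Wₕ = 0.28943584; term = 0.28943584²·(1 − 0.10459245)·118.9/1305 = 0.0068343418.
Medium: Wₕ = 0.22418113; term = 0.22418113²·(1 − 0.11713576)·692.4/1132 = 0.027139551.
Sum = 0.078864791.
SE = √(0.078864791) = 0.2808.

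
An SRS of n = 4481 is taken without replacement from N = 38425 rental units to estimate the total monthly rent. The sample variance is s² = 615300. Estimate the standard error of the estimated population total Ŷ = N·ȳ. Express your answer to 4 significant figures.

423200

Var(Ŷ) = N²·Var(ȳ) = N²·(1 − n/N)·s²/n.
f = 4481/38425 = 0.11661679; Var(ȳ) = 0.88338321·615300/4481 = 121.30009.
Var(Ŷ) = 38425² · 121.30009 = 1.7909723 × 10^11.
SE(Ŷ) = √(1.7909723 × 10^11) = 423200.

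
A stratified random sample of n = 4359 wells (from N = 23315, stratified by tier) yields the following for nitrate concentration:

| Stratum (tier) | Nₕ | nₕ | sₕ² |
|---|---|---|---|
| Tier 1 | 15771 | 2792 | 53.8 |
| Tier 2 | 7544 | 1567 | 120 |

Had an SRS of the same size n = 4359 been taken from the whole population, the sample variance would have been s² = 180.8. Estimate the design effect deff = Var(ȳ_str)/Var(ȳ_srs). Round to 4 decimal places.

Var(ȳ_str) = Σ Wₕ²(1−fₕ)sₕ²/nₕ with Wₕ = Nₕ/23315:
  Tier 1: (15771/23315)²·(1−2792/15771)·53.8/2792 = 0.0072559868
  Tier 2: (7544/23315)²·(1−1567/7544)·120/1567 = 0.0063522319
  → Var(ȳ_str) = 0.013608219.
Var(ȳ_srs) = (1 − 4359/23315)·180.8/4359 = 0.033722739.
deff = 0.013608219 / 0.033722739 = 0.4035.

0.4035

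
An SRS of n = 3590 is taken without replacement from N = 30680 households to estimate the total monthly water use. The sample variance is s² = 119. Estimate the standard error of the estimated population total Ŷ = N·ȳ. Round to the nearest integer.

5249

Var(Ŷ) = N²·Var(ȳ) = N²·(1 − n/N)·s²/n.
f = 3590/30680 = 0.11701434; Var(ȳ) = 0.88298566·119/3590 = 0.029268884.
Var(Ŷ) = 30680² · 0.029268884 = 2.75497 × 10^7.
SE(Ŷ) = √(2.75497 × 10^7) = 5249.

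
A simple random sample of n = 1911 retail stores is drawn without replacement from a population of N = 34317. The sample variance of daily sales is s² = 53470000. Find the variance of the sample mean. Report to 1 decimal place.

26422.0

Under SRS without replacement, Var(ȳ) = (1 − f)·s²/n with f = n/N = 1911/34317 = 0.05568669.
Var(ȳ) = (1 − 0.05568669)·53470000/1911 = 0.94431331·27980.115 = 26421.995.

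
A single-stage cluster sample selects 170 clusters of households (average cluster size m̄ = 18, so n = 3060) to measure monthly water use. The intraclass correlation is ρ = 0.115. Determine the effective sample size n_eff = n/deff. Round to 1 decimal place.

deff = 1 + (18 − 1)·0.115 = 1 + 1.955 = 2.955.
n_eff = 3060 / 2.955 = 1035.5.

1035.5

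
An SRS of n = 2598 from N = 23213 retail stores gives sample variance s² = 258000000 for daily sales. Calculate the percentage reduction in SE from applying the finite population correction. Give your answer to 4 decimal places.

f = n/N = 2598/23213 = 0.11192004.
SE_no-fpc = √(s²/n) = 315.13038; SE_fpc = √((1−f)s²/n) = 296.97255.
Ratio = √(1−f) = 0.94237994. Reduction = 100·(1 − 0.94237994) = 5.7620%.

5.7620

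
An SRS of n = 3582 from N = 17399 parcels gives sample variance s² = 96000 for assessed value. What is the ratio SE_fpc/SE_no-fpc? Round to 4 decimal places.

f = n/N = 3582/17399 = 0.20587390.
SE_no-fpc = √(s²/n) = 5.1769364; SE_fpc = √((1−f)s²/n) = 4.6133623.
Ratio = √(1−f) = 0.89113753.

0.8911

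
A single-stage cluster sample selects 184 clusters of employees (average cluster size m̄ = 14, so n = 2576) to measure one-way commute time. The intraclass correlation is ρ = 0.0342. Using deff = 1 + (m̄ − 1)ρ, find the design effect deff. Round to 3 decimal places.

deff = 1 + (14 − 1)·0.0342 = 1 + 0.4446 = 1.4446.

1.445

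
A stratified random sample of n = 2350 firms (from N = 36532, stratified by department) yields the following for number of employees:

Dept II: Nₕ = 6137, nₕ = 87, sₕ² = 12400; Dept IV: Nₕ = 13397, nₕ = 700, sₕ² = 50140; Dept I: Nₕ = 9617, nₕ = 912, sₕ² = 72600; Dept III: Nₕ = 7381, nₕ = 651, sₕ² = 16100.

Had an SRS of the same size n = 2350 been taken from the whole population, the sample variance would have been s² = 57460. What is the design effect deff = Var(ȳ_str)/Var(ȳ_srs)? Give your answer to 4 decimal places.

0.8309

Var(ȳ_str) = Σ Wₕ²(1−fₕ)sₕ²/nₕ with Wₕ = Nₕ/36532:
  Dept II: (6137/36532)²·(1−87/6137)·12400/87 = 3.9652177
  Dept IV: (13397/36532)²·(1−700/13397)·50140/700 = 9.1295226
  Dept I: (9617/36532)²·(1−912/9617)·72600/912 = 4.9934796
  Dept III: (7381/36532)²·(1−651/7381)·16100/651 = 0.92050947
  → Var(ȳ_str) = 19.008729.
Var(ȳ_srs) = (1 − 2350/36532)·57460/2350 = 22.878196.
deff = 19.008729 / 22.878196 = 0.8309.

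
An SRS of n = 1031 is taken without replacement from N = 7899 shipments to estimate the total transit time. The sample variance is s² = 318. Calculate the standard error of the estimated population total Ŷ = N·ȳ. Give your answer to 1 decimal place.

Var(Ŷ) = N²·Var(ȳ) = N²·(1 − n/N)·s²/n.
f = 1031/7899 = 0.13052285; Var(ȳ) = 0.86947715·318/1031 = 0.26818015.
Var(Ŷ) = 7899² · 0.26818015 = 1.6732886 × 10^7.
SE(Ŷ) = √(1.6732886 × 10^7) = 4090.6.

4090.6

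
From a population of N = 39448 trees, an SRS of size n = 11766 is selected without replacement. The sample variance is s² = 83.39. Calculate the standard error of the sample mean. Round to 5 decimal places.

Under SRS without replacement, Var(ȳ) = (1 − f)·s²/n with f = n/N = 11766/39448 = 0.29826607.
Var(ȳ) = (1 − 0.29826607)·83.39/11766 = 0.70173393·0.0070873704 = 0.0049734483.
SE(ȳ) = √(0.0049734483) = 0.07052.

0.07052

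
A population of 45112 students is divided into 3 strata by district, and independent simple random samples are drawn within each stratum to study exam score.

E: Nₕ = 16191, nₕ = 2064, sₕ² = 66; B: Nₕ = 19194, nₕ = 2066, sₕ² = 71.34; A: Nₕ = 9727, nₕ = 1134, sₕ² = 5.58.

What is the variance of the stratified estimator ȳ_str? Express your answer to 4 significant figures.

Var(ȳ_str) = Σₕ Wₕ²(1 − fₕ)sₕ²/nₕ with Wₕ = Nₕ/N, N = 45112.
E: Wₕ = 0.35890672; term = 0.35890672²·(1 − 0.12747823)·66/2064 = 0.0035939638.
B: Wₕ = 0.42547437; term = 0.42547437²·(1 − 0.10763780)·71.34/2066 = 0.0055781575.
A: Wₕ = 0.21561890; term = 0.21561890²·(1 − 0.11658271)·5.58/1134 = 2.0209739 × 10^-4.
Sum = 0.0093742187.

0.009374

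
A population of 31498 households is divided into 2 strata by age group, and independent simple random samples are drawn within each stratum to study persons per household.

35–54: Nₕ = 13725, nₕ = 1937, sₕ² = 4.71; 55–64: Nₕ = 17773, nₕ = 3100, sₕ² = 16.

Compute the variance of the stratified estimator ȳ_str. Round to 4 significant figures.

Var(ȳ_str) = Σₕ Wₕ²(1 − fₕ)sₕ²/nₕ with Wₕ = Nₕ/N, N = 31498.
35–54: Wₕ = 0.43574195; term = 0.43574195²·(1 − 0.14112933)·4.71/1937 = 3.9653161 × 10^-4.
55–64: Wₕ = 0.56425805; term = 0.56425805²·(1 − 0.17442188)·16/3100 = 0.001356663.
Sum = 0.0017531946.

0.001753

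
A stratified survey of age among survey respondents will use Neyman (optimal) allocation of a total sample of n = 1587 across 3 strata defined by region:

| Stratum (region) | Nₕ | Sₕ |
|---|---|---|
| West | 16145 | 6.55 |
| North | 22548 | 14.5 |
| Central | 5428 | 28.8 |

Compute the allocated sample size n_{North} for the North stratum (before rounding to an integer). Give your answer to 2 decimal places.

880.89

Neyman allocation: nₕ = n·NₕSₕ / Σⱼ NⱼSⱼ.
Σ NⱼSⱼ = 16145·6.55 + 22548·14.5 + 5428·28.8 = 589022.15.
n_{North} = 1587·22548·14.5 / 589022.15 = 880.89.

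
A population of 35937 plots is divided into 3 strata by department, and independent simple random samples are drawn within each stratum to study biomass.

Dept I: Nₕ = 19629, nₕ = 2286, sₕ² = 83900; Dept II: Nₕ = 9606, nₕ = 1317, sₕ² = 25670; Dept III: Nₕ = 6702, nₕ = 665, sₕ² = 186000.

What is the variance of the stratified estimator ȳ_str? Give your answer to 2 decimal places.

19.64

Var(ȳ_str) = Σₕ Wₕ²(1 − fₕ)sₕ²/nₕ with Wₕ = Nₕ/N, N = 35937.
Dept I: Wₕ = 0.54620586; term = 0.54620586²·(1 − 0.11646034)·83900/2286 = 9.6744101.
Dept II: Wₕ = 0.26730111; term = 0.26730111²·(1 − 0.13710181)·25670/1317 = 1.2017142.
Dept III: Wₕ = 0.18649303; term = 0.18649303²·(1 − 0.09922411)·186000/665 = 8.7626055.
Sum = 19.63873.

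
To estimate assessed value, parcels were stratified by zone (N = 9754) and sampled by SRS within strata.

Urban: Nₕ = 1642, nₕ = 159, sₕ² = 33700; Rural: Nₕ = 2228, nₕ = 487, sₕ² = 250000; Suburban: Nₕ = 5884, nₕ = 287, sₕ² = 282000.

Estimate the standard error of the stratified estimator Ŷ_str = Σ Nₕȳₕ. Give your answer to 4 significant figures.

Var(Ŷ_str) = Σₕ Nₕ²(1 − fₕ)sₕ²/nₕ.
Urban: 1642²·(1 − 159/1642)·33700/159 = 5.1611571 × 10^8.
Rural: 2228²·(1 − 487/2228)·250000/487 = 1.9912464 × 10^9.
Suburban: 5884²·(1 − 287/5884)·282000/287 = 3.2359007 × 10^10.
Sum = 3.4866369 × 10^10.
SE = √(3.4866369 × 10^10) = 186700.

186700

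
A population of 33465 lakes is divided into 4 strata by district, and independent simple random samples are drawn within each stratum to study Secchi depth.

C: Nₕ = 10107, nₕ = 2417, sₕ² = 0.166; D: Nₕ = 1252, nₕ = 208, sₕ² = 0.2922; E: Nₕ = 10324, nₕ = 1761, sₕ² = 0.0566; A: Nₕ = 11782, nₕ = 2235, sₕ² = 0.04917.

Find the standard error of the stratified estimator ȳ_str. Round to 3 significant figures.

Var(ȳ_str) = Σₕ Wₕ²(1 − fₕ)sₕ²/nₕ with Wₕ = Nₕ/N, N = 33465.
C: Wₕ = 0.30201703; term = 0.30201703²·(1 − 0.23914119)·0.166/2417 = 4.7664867 × 10^-6.
D: Wₕ = 0.03741222; term = 0.03741222²·(1 − 0.16613419)·0.2922/208 = 1.6396081 × 10^-6.
E: Wₕ = 0.30850142; term = 0.30850142²·(1 − 0.17057342)·0.0566/1761 = 2.5371688 × 10^-6.
A: Wₕ = 0.35206933; term = 0.35206933²·(1 − 0.18969615)·0.04917/2235 = 2.2096677 × 10^-6.
Sum = 1.1152931 × 10^-5.
SE = √(1.1152931 × 10^-5) = 0.00334.

0.00334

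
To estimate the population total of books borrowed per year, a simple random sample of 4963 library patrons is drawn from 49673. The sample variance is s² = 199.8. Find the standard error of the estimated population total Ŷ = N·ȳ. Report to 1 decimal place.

Var(Ŷ) = N²·Var(ȳ) = N²·(1 − n/N)·s²/n.
f = 4963/49673 = 0.09991343; Var(ȳ) = 0.90008657·199.8/4963 = 0.036235603.
Var(Ŷ) = 49673² · 0.036235603 = 8.9407978 × 10^7.
SE(Ŷ) = √(8.9407978 × 10^7) = 9455.6.

9455.6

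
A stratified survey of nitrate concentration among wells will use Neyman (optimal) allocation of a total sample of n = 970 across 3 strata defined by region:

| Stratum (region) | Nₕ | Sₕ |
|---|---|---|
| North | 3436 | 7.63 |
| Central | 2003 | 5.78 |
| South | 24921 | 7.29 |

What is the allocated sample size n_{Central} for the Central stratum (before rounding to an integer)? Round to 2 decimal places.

51.17

Neyman allocation: nₕ = n·NₕSₕ / Σⱼ NⱼSⱼ.
Σ NⱼSⱼ = 3436·7.63 + 2003·5.78 + 24921·7.29 = 219468.11.
n_{Central} = 970·2003·5.78 / 219468.11 = 51.17.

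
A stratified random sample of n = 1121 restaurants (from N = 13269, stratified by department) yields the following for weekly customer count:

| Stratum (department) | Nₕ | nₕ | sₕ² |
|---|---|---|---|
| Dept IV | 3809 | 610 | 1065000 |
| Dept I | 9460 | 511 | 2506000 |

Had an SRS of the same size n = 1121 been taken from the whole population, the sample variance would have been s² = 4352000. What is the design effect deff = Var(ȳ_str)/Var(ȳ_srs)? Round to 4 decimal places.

0.6974

Var(ȳ_str) = Σ Wₕ²(1−fₕ)sₕ²/nₕ with Wₕ = Nₕ/13269:
  Dept IV: (3809/13269)²·(1−610/3809)·1065000/610 = 120.82828
  Dept I: (9460/13269)²·(1−511/9460)·2506000/511 = 2358.0305
  → Var(ȳ_str) = 2478.8588.
Var(ȳ_srs) = (1 − 1121/13269)·4352000/1121 = 3554.2655.
deff = 2478.8588 / 3554.2655 = 0.6974.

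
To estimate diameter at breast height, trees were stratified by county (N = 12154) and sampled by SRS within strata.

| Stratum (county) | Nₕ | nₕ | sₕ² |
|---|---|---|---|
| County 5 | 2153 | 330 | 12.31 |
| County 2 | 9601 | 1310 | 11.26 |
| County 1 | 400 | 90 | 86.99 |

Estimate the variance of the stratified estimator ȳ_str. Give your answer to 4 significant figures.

0.006434

Var(ȳ_str) = Σₕ Wₕ²(1 − fₕ)sₕ²/nₕ with Wₕ = Nₕ/N, N = 12154.
County 5: Wₕ = 0.17714333; term = 0.17714333²·(1 − 0.15327450)·12.31/330 = 9.9114307 × 10^-4.
County 2: Wₕ = 0.78994570; term = 0.78994570²·(1 − 0.13644412)·11.26/1310 = 0.0046318236.
County 1: Wₕ = 0.03291098; term = 0.03291098²·(1 − 0.22500000)·86.99/90 = 8.1135337 × 10^-4.
Sum = 0.00643432.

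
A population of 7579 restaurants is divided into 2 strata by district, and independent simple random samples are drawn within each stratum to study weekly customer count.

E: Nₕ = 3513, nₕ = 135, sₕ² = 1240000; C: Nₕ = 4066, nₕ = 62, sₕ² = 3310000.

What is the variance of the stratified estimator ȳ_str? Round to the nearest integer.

Var(ȳ_str) = Σₕ Wₕ²(1 − fₕ)sₕ²/nₕ with Wₕ = Nₕ/N, N = 7579.
E: Wₕ = 0.46351761; term = 0.46351761²·(1 − 0.03842869)·1240000/135 = 1897.5879.
C: Wₕ = 0.53648239; term = 0.53648239²·(1 − 0.01524840)·3310000/62 = 15131.22.
Sum = 17028.808.

17029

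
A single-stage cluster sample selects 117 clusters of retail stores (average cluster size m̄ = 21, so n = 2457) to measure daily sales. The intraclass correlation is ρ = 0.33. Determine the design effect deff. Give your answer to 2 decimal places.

deff = 1 + (21 − 1)·0.33 = 1 + 6.6 = 7.6.

7.60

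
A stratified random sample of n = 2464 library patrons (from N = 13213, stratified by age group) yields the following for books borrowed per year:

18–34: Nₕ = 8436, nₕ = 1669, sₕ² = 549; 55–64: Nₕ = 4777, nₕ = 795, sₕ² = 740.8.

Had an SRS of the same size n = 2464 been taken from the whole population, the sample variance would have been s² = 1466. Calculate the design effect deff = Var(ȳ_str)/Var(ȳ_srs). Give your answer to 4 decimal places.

Var(ȳ_str) = Σ Wₕ²(1−fₕ)sₕ²/nₕ with Wₕ = Nₕ/13213:
  18–34: (8436/13213)²·(1−1669/8436)·549/1669 = 0.10755878
  55–64: (4777/13213)²·(1−795/4777)·740.8/795 = 0.10152838
  → Var(ȳ_str) = 0.20908716.
Var(ȳ_srs) = (1 − 2464/13213)·1466/2464 = 0.4840162.
deff = 0.20908716 / 0.4840162 = 0.4320.

0.4320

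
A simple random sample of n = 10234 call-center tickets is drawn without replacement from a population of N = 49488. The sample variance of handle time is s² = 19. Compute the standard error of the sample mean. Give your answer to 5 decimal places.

0.03837

Under SRS without replacement, Var(ȳ) = (1 − f)·s²/n with f = n/N = 10234/49488 = 0.20679761.
Var(ȳ) = (1 − 0.20679761)·19/10234 = 0.79320239·0.0018565566 = 0.0014726251.
SE(ȳ) = √(0.0014726251) = 0.03837.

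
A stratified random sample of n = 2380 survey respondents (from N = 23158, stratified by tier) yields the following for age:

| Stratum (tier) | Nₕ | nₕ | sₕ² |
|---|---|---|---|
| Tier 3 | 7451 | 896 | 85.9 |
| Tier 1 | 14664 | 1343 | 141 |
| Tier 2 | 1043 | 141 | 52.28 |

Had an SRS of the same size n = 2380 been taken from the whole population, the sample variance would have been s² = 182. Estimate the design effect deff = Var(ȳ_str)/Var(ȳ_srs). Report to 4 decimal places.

0.6941

Var(ȳ_str) = Σ Wₕ²(1−fₕ)sₕ²/nₕ with Wₕ = Nₕ/23158:
  Tier 3: (7451/23158)²·(1−896/7451)·85.9/896 = 0.0087311272
  Tier 1: (14664/23158)²·(1−1343/14664)·141/1343 = 0.038241092
  Tier 2: (1043/23158)²·(1−141/1043)·52.28/141 = 6.5043696 × 10^-4
  → Var(ȳ_str) = 0.047622656.
Var(ȳ_srs) = (1 − 2380/23158)·182/2380 = 0.068611533.
deff = 0.047622656 / 0.068611533 = 0.6941.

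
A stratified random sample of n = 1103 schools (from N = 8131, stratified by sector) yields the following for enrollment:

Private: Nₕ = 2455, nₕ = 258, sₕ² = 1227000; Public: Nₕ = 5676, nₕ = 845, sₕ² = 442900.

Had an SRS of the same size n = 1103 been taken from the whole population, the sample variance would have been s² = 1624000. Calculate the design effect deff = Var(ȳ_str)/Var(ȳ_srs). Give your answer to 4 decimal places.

0.4757

Var(ȳ_str) = Σ Wₕ²(1−fₕ)sₕ²/nₕ with Wₕ = Nₕ/8131:
  Private: (2455/8131)²·(1−258/2455)·1227000/258 = 387.98817
  Public: (5676/8131)²·(1−845/5676)·442900/845 = 217.39046
  → Var(ȳ_str) = 605.37863.
Var(ȳ_srs) = (1 − 1103/8131)·1624000/1103 = 1272.6187.
deff = 605.37863 / 1272.6187 = 0.4757.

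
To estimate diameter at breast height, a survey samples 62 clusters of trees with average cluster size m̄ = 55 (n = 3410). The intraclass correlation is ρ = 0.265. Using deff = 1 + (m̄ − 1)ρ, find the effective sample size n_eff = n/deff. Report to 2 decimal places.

222.73

deff = 1 + (55 − 1)·0.265 = 1 + 14.31 = 15.31.
n_eff = 3410 / 15.31 = 222.73.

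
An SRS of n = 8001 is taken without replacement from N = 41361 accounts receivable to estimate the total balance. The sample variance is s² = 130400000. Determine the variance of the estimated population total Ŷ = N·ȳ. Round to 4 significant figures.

2.249 × 10^13

Var(Ŷ) = N²·Var(ȳ) = N²·(1 − n/N)·s²/n.
f = 8001/41361 = 0.19344310; Var(ȳ) = 0.80655690·130400000/8001 = 13145.234.
Var(Ŷ) = 41361² · 13145.234 = 2.2487977 × 10^13.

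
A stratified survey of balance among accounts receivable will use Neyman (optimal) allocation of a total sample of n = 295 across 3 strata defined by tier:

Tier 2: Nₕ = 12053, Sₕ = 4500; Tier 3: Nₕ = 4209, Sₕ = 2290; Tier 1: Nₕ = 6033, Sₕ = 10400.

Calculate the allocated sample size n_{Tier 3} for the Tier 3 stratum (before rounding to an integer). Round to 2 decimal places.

Neyman allocation: nₕ = n·NₕSₕ / Σⱼ NⱼSⱼ.
Σ NⱼSⱼ = 12053·4500 + 4209·2290 + 6033·10400 = 1.2662031 × 10^8.
n_{Tier 3} = 295·4209·2290 / (1.2662031 × 10^8) = 22.46.

22.46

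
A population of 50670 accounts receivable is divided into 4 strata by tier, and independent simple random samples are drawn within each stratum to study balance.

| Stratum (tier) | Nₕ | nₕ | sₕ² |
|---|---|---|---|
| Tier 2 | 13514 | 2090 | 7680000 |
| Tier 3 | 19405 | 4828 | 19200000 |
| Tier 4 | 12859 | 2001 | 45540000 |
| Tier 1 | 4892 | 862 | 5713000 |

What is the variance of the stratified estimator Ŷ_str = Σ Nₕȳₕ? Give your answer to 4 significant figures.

Var(Ŷ_str) = Σₕ Nₕ²(1 − fₕ)sₕ²/nₕ.
Tier 2: 13514²·(1 − 2090/13514)·7680000/2090 = 5.6730556 × 10^11.
Tier 3: 19405²·(1 − 4828/19405)·19200000/4828 = 1.1249048 × 10^12.
Tier 4: 12859²·(1 − 2001/12859)·45540000/2001 = 3.1776274 × 10^12.
Tier 1: 4892²·(1 − 862/4892)·5713000/862 = 1.3066174 × 10^11.
Sum = 5.0004995 × 10^12.

5.000 × 10^12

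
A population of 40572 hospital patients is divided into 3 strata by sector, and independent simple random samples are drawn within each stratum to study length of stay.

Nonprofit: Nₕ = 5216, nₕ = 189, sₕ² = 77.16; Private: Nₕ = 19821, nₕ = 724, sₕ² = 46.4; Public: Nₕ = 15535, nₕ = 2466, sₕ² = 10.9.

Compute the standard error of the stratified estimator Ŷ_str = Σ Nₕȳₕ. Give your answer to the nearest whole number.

Var(Ŷ_str) = Σₕ Nₕ²(1 − fₕ)sₕ²/nₕ.
Nonprofit: 5216²·(1 − 189/5216)·77.16/189 = 1.0704759 × 10^7.
Private: 19821²·(1 − 724/19821)·46.4/724 = 2.4258845 × 10^7.
Public: 15535²·(1 − 2466/15535)·10.9/2466 = 897402.02.
Sum = 3.5861006 × 10^7.
SE = √(3.5861006 × 10^7) = 5988.

5988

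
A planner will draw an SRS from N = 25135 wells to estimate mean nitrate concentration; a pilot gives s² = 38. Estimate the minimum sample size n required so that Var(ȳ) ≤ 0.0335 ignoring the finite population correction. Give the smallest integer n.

Without fpc, n₀ = s²/D = 38/0.0335 = 1134.3284.
Rounding up, n = 1135.

1135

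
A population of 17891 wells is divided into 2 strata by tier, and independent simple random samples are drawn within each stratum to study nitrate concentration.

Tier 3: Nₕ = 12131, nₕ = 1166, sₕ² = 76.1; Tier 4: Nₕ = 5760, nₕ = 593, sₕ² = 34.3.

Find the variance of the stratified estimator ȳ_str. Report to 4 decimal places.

Var(ȳ_str) = Σₕ Wₕ²(1 − fₕ)sₕ²/nₕ with Wₕ = Nₕ/N, N = 17891.
Tier 3: Wₕ = 0.67805042; term = 0.67805042²·(1 − 0.09611739)·76.1/1166 = 0.027122025.
Tier 4: Wₕ = 0.32194958; term = 0.32194958²·(1 − 0.10295139)·34.3/593 = 0.0053781281.
Sum = 0.032500153.

0.0325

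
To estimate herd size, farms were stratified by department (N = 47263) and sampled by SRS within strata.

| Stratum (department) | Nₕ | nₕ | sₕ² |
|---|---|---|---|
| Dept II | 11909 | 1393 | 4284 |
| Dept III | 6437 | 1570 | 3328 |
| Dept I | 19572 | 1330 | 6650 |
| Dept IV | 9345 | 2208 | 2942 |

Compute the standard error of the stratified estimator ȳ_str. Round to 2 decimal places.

1.02

Var(ȳ_str) = Σₕ Wₕ²(1 − fₕ)sₕ²/nₕ with Wₕ = Nₕ/N, N = 47263.
Dept II: Wₕ = 0.25197300; term = 0.25197300²·(1 − 0.11697036)·4284/1393 = 0.17241762.
Dept III: Wₕ = 0.13619533; term = 0.13619533²·(1 − 0.24390244)·3328/1570 = 0.029729387.
Dept I: Wₕ = 0.41410829; term = 0.41410829²·(1 − 0.06795422)·6650/1330 = 0.79916249.
Dept IV: Wₕ = 0.19772338; term = 0.19772338²·(1 − 0.23627608)·2942/2208 = 0.039782863.
Sum = 1.0410924.
SE = √(1.0410924) = 1.02.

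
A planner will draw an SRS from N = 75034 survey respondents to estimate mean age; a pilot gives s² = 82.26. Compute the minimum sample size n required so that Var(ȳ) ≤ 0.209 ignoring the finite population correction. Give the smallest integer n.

Without fpc, n₀ = s²/D = 82.26/0.209 = 393.5885.
Rounding up, n = 394.

394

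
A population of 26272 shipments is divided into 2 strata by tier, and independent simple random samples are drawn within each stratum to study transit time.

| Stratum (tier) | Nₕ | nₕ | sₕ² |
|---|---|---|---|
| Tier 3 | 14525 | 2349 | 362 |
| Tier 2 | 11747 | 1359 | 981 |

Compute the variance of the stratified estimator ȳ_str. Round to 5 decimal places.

Var(ȳ_str) = Σₕ Wₕ²(1 − fₕ)sₕ²/nₕ with Wₕ = Nₕ/N, N = 26272.
Tier 3: Wₕ = 0.55286998; term = 0.55286998²·(1 − 0.16172117)·362/2349 = 0.039487539.
Tier 2: Wₕ = 0.44713002; term = 0.44713002²·(1 − 0.11568911)·981/1359 = 0.12762101.
Sum = 0.16710855.

0.16711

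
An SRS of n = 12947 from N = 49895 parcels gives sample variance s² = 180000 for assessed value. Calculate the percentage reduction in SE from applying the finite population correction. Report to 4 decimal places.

f = n/N = 12947/49895 = 0.25948492.
SE_no-fpc = √(s²/n) = 3.7286505; SE_fpc = √((1−f)s²/n) = 3.2086226.
Ratio = √(1−f) = 0.86053186. Reduction = 100·(1 − 0.86053186) = 13.9468%.

13.9468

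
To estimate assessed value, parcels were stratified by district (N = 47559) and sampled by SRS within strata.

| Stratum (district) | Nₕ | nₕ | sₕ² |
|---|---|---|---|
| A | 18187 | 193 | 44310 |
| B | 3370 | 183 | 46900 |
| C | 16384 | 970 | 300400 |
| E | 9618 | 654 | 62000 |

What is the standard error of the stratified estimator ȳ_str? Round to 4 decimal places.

Var(ȳ_str) = Σₕ Wₕ²(1 − fₕ)sₕ²/nₕ with Wₕ = Nₕ/N, N = 47559.
A: Wₕ = 0.38240922; term = 0.38240922²·(1 − 0.01061198)·44310/193 = 33.217565.
B: Wₕ = 0.07085935; term = 0.07085935²·(1 − 0.05430267)·46900/183 = 1.2169375.
C: Wₕ = 0.34449841; term = 0.34449841²·(1 − 0.05920410)·300400/970 = 34.577856.
E: Wₕ = 0.20223302; term = 0.20223302²·(1 − 0.06799750)·62000/654 = 3.6135589.
Sum = 72.625917.
SE = √(72.625917) = 8.5221.

8.5221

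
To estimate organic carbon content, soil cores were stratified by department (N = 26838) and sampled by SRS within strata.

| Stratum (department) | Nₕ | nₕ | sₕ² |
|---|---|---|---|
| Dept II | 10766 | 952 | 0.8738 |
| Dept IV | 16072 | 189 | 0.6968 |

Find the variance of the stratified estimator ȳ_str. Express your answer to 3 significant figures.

Var(ȳ_str) = Σₕ Wₕ²(1 − fₕ)sₕ²/nₕ with Wₕ = Nₕ/N, N = 26838.
Dept II: Wₕ = 0.40114763; term = 0.40114763²·(1 − 0.08842653)·0.8738/952 = 1.3464035 × 10^-4.
Dept IV: Wₕ = 0.59885237; term = 0.59885237²·(1 − 0.01175958)·0.6968/189 = 0.0013066176.
Sum = 0.001441258.

0.00144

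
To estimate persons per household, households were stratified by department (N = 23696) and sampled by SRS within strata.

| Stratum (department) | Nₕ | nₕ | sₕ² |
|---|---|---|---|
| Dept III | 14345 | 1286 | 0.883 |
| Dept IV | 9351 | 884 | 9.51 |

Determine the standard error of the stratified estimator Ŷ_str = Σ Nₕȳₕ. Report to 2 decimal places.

990.14

Var(Ŷ_str) = Σₕ Nₕ²(1 − fₕ)sₕ²/nₕ.
Dept III: 14345²·(1 − 1286/14345)·0.883/1286 = 128626.43.
Dept IV: 9351²·(1 − 884/9351)·9.51/884 = 851757.31.
Sum = 980383.74.
SE = √(980383.74) = 990.14.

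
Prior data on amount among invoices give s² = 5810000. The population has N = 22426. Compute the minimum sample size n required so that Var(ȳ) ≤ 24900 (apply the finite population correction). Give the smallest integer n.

231

Without fpc, n₀ = s²/D = 5810000/24900 = 233.3333.
With fpc, (1 − n/N)·s²/n ≤ D requires n ≥ n₀/(1 + n₀/N) = 233.3333/(1 + 233.3333/22426) = 230.9306.
Rounding up, n = 231.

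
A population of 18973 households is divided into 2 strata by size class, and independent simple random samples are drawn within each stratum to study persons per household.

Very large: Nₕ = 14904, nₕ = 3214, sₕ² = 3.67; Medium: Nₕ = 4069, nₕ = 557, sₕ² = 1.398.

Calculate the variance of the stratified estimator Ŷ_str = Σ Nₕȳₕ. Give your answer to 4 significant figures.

234800

Var(Ŷ_str) = Σₕ Nₕ²(1 − fₕ)sₕ²/nₕ.
Very large: 14904²·(1 − 3214/14904)·3.67/3214 = 198947.07.
Medium: 4069²·(1 − 557/4069)·1.398/557 = 35866.927.
Sum = 234814.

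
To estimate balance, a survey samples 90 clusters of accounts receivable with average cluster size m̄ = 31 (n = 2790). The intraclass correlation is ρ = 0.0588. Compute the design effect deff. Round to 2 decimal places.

deff = 1 + (31 − 1)·0.0588 = 1 + 1.764 = 2.764.

2.76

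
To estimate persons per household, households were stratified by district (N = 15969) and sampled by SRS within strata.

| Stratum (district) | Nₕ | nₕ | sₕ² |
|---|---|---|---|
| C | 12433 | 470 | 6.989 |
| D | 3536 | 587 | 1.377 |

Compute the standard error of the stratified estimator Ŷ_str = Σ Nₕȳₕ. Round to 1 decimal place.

1495.4

Var(Ŷ_str) = Σₕ Nₕ²(1 − fₕ)sₕ²/nₕ.
C: 12433²·(1 − 470/12433)·6.989/470 = 2.2117357 × 10^6.
D: 3536²·(1 − 587/3536)·1.377/587 = 24461.488.
Sum = 2.2361972 × 10^6.
SE = √(2.2361972 × 10^6) = 1495.4.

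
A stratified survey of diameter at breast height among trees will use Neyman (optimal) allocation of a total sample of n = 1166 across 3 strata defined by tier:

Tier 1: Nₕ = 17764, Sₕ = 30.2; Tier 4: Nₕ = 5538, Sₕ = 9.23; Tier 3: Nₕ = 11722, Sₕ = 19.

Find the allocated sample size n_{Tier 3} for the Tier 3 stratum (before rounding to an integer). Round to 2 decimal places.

320.48

Neyman allocation: nₕ = n·NₕSₕ / Σⱼ NⱼSⱼ.
Σ NⱼSⱼ = 17764·30.2 + 5538·9.23 + 11722·19 = 810306.54.
n_{Tier 3} = 1166·11722·19 / 810306.54 = 320.48.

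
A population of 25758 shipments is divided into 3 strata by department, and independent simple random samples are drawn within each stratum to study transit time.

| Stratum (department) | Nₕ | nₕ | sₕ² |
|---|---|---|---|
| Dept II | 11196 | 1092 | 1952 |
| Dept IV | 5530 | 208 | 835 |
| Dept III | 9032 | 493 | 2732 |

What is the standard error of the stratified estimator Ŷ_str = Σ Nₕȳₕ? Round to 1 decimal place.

27345.1

Var(Ŷ_str) = Σₕ Nₕ²(1 − fₕ)sₕ²/nₕ.
Dept II: 11196²·(1 − 1092/11196)·1952/1092 = 2.0221502 × 10^8.
Dept IV: 5530²·(1 − 208/5530)·835/208 = 1.1814712 × 10^8.
Dept III: 9032²·(1 − 493/9032)·2732/493 = 4.2739036 × 10^8.
Sum = 7.477525 × 10^8.
SE = √(7.477525 × 10^8) = 27345.1.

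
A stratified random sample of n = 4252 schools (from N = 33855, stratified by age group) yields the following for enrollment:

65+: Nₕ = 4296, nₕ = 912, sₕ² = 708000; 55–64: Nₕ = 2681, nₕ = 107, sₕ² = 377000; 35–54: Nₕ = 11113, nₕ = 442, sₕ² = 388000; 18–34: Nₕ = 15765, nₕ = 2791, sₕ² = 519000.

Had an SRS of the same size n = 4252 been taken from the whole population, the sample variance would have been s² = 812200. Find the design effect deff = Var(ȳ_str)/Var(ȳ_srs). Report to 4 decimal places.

Var(ȳ_str) = Σ Wₕ²(1−fₕ)sₕ²/nₕ with Wₕ = Nₕ/33855:
  65+: (4296/33855)²·(1−912/4296)·708000/912 = 9.8466253
  55–64: (2681/33855)²·(1−107/2681)·377000/107 = 21.213742
  35–54: (11113/33855)²·(1−442/11113)·388000/442 = 90.823922
  18–34: (15765/33855)²·(1−2791/15765)·519000/2791 = 33.184078
  → Var(ȳ_str) = 155.06837.
Var(ȳ_srs) = (1 − 4252/33855)·812200/4252 = 167.02544.
deff = 155.06837 / 167.02544 = 0.9284.

0.9284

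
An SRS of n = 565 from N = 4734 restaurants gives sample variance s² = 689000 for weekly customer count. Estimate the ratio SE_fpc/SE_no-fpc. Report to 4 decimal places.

f = n/N = 565/4734 = 0.11934939.
SE_no-fpc = √(s²/n) = 34.920897; SE_fpc = √((1−f)s²/n) = 32.770812.
Ratio = √(1−f) = 0.93842987.

0.9384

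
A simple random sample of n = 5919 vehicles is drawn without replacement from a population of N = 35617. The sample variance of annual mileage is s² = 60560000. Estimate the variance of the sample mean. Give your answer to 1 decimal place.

Under SRS without replacement, Var(ȳ) = (1 − f)·s²/n with f = n/N = 5919/35617 = 0.16618469.
Var(ȳ) = (1 − 0.16618469)·60560000/5919 = 0.83381531·10231.458 = 8531.1464.

8531.1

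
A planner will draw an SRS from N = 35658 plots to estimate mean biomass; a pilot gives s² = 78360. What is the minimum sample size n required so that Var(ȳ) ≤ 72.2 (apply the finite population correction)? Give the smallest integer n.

Without fpc, n₀ = s²/D = 78360/72.2 = 1085.3186.
With fpc, (1 − n/N)·s²/n ≤ D requires n ≥ n₀/(1 + n₀/N) = 1085.3186/(1 + 1085.3186/35658) = 1053.2606.
Rounding up, n = 1054.

1054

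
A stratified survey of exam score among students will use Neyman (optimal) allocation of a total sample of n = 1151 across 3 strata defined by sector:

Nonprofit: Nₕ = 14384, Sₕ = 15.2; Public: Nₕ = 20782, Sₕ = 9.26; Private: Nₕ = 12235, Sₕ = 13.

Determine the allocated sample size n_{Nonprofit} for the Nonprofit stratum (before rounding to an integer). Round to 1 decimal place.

441.4

Neyman allocation: nₕ = n·NₕSₕ / Σⱼ NⱼSⱼ.
Σ NⱼSⱼ = 14384·15.2 + 20782·9.26 + 12235·13 = 570133.12.
n_{Nonprofit} = 1151·14384·15.2 / 570133.12 = 441.4.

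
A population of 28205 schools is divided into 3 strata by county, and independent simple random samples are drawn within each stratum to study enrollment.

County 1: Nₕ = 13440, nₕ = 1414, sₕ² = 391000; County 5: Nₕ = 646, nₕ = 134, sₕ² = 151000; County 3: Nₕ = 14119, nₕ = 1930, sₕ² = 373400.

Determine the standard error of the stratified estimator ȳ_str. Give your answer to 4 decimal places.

9.9249

Var(ȳ_str) = Σₕ Wₕ²(1 − fₕ)sₕ²/nₕ with Wₕ = Nₕ/N, N = 28205.
County 1: Wₕ = 0.47651126; term = 0.47651126²·(1 − 0.10520833)·391000/1414 = 56.181795.
County 5: Wₕ = 0.02290374; term = 0.02290374²·(1 − 0.20743034)·151000/134 = 0.46851383.
County 3: Wₕ = 0.50058500; term = 0.50058500²·(1 − 0.13669523)·373400/1930 = 41.853985.
Sum = 98.504294.
SE = √(98.504294) = 9.9249.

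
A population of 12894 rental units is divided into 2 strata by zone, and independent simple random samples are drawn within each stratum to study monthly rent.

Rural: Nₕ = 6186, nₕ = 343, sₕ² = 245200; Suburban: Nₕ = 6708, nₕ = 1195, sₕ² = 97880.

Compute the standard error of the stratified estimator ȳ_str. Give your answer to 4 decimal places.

13.1771

Var(ȳ_str) = Σₕ Wₕ²(1 − fₕ)sₕ²/nₕ with Wₕ = Nₕ/N, N = 12894.
Rural: Wₕ = 0.47975803; term = 0.47975803²·(1 − 0.05544779)·245200/343 = 155.41639.
Suburban: Wₕ = 0.52024197; term = 0.52024197²·(1 − 0.17814550)·97880/1195 = 18.219303.
Sum = 173.63569.
SE = √(173.63569) = 13.1771.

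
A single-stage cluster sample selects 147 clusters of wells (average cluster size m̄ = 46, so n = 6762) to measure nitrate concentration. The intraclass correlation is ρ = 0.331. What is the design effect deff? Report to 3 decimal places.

15.895

deff = 1 + (46 − 1)·0.331 = 1 + 14.895 = 15.895.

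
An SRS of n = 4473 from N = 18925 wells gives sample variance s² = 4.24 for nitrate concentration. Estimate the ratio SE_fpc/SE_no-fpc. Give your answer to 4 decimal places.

0.8739

f = n/N = 4473/18925 = 0.23635403.
SE_no-fpc = √(s²/n) = 0.030788142; SE_fpc = √((1−f)s²/n) = 0.026904784.
Ratio = √(1−f) = 0.87386839.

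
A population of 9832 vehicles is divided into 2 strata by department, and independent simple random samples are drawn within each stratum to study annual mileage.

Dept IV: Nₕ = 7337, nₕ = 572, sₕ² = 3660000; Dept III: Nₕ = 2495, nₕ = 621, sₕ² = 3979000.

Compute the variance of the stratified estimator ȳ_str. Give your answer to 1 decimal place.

Var(ȳ_str) = Σₕ Wₕ²(1 − fₕ)sₕ²/nₕ with Wₕ = Nₕ/N, N = 9832.
Dept IV: Wₕ = 0.74623678; term = 0.74623678²·(1 − 0.07796102)·3660000/572 = 3285.3953.
Dept III: Wₕ = 0.25376322; term = 0.25376322²·(1 − 0.24889780)·3979000/621 = 309.91224.
Sum = 3595.3075.

3595.3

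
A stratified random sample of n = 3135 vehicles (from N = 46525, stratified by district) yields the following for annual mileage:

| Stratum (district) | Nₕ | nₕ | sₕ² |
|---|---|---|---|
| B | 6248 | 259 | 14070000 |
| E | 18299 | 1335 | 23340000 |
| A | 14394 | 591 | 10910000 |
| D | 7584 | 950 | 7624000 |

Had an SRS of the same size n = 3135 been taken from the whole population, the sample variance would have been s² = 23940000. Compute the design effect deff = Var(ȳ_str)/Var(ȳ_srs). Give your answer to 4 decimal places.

0.7480

Var(ȳ_str) = Σ Wₕ²(1−fₕ)sₕ²/nₕ with Wₕ = Nₕ/46525:
  B: (6248/46525)²·(1−259/6248)·14070000/259 = 939.11095
  E: (18299/46525)²·(1−1335/18299)·23340000/1335 = 2507.2777
  A: (14394/46525)²·(1−591/14394)·10910000/591 = 1694.4138
  D: (7584/46525)²·(1−950/7584)·7624000/950 = 186.53499
  → Var(ȳ_str) = 5327.3374.
Var(ȳ_srs) = (1 − 3135/46525)·23940000/3135 = 7121.8016.
deff = 5327.3374 / 7121.8016 = 0.7480.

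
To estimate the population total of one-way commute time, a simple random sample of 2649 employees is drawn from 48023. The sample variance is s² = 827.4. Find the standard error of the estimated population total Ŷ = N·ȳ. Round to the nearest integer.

Var(Ŷ) = N²·Var(ȳ) = N²·(1 − n/N)·s²/n.
f = 2649/48023 = 0.05516107; Var(ȳ) = 0.94483893·827.4/2649 = 0.29511504.
Var(Ŷ) = 48023² · 0.29511504 = 6.8059682 × 10^8.
SE(Ŷ) = √(6.8059682 × 10^8) = 26088.

26088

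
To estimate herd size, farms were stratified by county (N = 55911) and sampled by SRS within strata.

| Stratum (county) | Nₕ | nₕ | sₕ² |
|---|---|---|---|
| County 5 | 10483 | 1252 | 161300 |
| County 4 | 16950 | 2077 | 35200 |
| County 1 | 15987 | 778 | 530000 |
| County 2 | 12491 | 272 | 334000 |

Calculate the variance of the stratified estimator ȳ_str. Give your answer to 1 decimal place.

118.3

Var(ȳ_str) = Σₕ Wₕ²(1 − fₕ)sₕ²/nₕ with Wₕ = Nₕ/N, N = 55911.
County 5: Wₕ = 0.18749441; term = 0.18749441²·(1 − 0.11943146)·161300/1252 = 3.988135.
County 4: Wₕ = 0.30316038; term = 0.30316038²·(1 − 0.12253687)·35200/2077 = 1.3667212.
County 1: Wₕ = 0.28593658; term = 0.28593658²·(1 − 0.04866454)·530000/778 = 52.987007.
County 2: Wₕ = 0.22340863; term = 0.22340863²·(1 − 0.02177568)·334000/272 = 59.95369.
Sum = 118.29555.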